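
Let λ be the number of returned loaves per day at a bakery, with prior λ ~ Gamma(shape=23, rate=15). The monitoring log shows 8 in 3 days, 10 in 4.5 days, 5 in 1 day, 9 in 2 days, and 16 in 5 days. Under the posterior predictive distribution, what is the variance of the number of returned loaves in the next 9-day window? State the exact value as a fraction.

100962/3721

Total count: 8 + 10 + 5 + 9 + 16 = 48.
Total exposure: 3 + 4.5 + 1 + 2 + 5 = 15.5 days.
By Gamma–Poisson conjugacy, the posterior is Gamma(α + Σx, β + Σt) = Gamma(23 + 48, 15 + 15.5) = Gamma(71, 61/2).
The posterior predictive for a window of length T is Negative Binomial with variance T·α'·(β'+T)/β'² = 9·71·(79/2)/(3721/4) = 100962/3721.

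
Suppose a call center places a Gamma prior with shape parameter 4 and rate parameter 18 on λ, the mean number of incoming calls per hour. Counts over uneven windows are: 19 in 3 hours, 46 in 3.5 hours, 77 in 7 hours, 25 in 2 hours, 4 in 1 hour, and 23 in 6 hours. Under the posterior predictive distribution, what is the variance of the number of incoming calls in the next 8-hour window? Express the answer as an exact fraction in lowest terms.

Total count: 19 + 46 + 77 + 25 + 4 + 23 = 194.
Total exposure: 3 + 3.5 + 7 + 2 + 1 + 6 = 22.5 hours.
Gamma(α, β) with Poisson data over total exposure Σt gives posterior Gamma(α+Σx, β+Σt) = Gamma(198, 81/2).
The posterior predictive for a window of length T is Negative Binomial with variance T·α'·(β'+T)/β'² = 8·198·(97/2)/(6561/4) = 34144/729.

34144/729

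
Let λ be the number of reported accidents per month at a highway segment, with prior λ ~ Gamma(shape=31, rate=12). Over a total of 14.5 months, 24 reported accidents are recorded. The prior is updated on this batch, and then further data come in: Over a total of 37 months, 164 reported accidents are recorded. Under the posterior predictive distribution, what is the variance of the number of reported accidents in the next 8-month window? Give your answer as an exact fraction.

501072/16129

Total count 24 over total exposure 14.5 months.
After the first batch: Gamma(31 + 24, 12 + 14.5) = Gamma(55, 53/2).
Total count 164 over total exposure 37 months.
After the second batch: Gamma(55 + 164, 53/2 + 37) = Gamma(219, 127/2).
The posterior predictive for a window of length T is Negative Binomial with variance T·α'·(β'+T)/β'² = 8·219·(143/2)/(16129/4) = 501072/16129.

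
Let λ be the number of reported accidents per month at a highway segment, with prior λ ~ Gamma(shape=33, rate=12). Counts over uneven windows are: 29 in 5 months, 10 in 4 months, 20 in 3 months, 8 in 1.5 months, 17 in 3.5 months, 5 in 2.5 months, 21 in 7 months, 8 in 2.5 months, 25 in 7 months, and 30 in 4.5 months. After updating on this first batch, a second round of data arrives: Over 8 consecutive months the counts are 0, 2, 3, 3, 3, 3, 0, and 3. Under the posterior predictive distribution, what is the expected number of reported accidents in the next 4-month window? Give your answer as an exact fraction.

1784/121

Total count: 29 + 10 + 20 + 8 + 17 + 5 + 21 + 8 + 25 + 30 = 173.
Total exposure: 5 + 4 + 3 + 1.5 + 3.5 + 2.5 + 7 + 2.5 + 7 + 4.5 = 40.5 months.
After the first batch: Gamma(33 + 173, 12 + 40.5) = Gamma(206, 105/2).
Total count: 0 + 2 + 3 + 3 + 3 + 3 + 0 + 3 = 17.
Total exposure: 8 months.
After the second batch: Gamma(206 + 17, 105/2 + 8) = Gamma(223, 121/2).
Predictive mean over a 4-month window = T·E[λ|data] = 4·223/(121/2) = 1784/121.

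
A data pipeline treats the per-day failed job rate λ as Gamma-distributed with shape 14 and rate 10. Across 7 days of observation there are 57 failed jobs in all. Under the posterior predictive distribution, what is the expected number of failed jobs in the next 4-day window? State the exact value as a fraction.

284/17

Total count 57 over total exposure 7 days.
Gamma(α, β) with Poisson data over total exposure Σt gives posterior Gamma(α+Σx, β+Σt) = Gamma(71, 17).
Predictive mean over a 4-day window = T·E[λ|data] = 4·71/17 = 284/17.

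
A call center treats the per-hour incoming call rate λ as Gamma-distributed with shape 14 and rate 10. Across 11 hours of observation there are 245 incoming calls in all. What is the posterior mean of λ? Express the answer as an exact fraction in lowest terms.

Total count 245 over total exposure 11 hours.
By Gamma–Poisson conjugacy, the posterior is Gamma(α + Σx, β + Σt) = Gamma(14 + 245, 10 + 11) = Gamma(259, 21).
Posterior mean = α'/β' = 259/21 = 37/3.

37/3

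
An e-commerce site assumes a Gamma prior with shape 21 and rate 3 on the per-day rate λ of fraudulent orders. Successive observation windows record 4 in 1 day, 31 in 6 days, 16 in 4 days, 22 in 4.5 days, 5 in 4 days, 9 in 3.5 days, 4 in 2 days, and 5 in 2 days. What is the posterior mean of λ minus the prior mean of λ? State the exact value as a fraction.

Total count: 4 + 31 + 16 + 22 + 5 + 9 + 4 + 5 = 96.
Total exposure: 1 + 6 + 4 + 4.5 + 4 + 3.5 + 2 + 2 = 27 days.
The Gamma prior is conjugate for the Poisson rate, so λ | data ~ Gamma(21+96, 3+27) = Gamma(117, 30).
Posterior mean = 117/30 = 39/10; prior mean = 21/3 = 7. Difference = 39/10 − 7 = -31/10.

-31/10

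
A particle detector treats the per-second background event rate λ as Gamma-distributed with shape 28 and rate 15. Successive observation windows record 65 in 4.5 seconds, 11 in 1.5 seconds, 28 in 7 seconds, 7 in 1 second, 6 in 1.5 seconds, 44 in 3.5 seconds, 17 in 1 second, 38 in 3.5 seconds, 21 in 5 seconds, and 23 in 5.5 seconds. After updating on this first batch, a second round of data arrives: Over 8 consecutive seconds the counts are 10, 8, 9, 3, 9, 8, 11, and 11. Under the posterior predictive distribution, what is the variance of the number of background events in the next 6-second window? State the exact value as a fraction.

14994/361

Total count: 65 + 11 + 28 + 7 + 6 + 44 + 17 + 38 + 21 + 23 = 260.
Total exposure: 4.5 + 1.5 + 7 + 1 + 1.5 + 3.5 + 1 + 3.5 + 5 + 5.5 = 34 seconds.
After the first batch: Gamma(28 + 260, 15 + 34) = Gamma(288, 49).
Total count: 10 + 8 + 9 + 3 + 9 + 8 + 11 + 11 = 69.
Total exposure: 8 seconds.
After the second batch: Gamma(288 + 69, 49 + 8) = Gamma(357, 57).
The posterior predictive for a window of length T is Negative Binomial with variance T·α'·(β'+T)/β'² = 6·357·63/3249 = 14994/361.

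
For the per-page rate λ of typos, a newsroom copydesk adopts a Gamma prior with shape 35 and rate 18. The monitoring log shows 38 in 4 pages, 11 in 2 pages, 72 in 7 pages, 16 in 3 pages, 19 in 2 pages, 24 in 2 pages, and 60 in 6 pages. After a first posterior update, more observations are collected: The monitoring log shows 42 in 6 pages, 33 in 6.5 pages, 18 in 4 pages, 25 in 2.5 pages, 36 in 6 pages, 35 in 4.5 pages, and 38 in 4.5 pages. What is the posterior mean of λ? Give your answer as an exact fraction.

251/39

Total count: 38 + 11 + 72 + 16 + 19 + 24 + 60 = 240.
Total exposure: 4 + 2 + 7 + 3 + 2 + 2 + 6 = 26 pages.
After the first batch: Gamma(35 + 240, 18 + 26) = Gamma(275, 44).
Total count: 42 + 33 + 18 + 25 + 36 + 35 + 38 = 227.
Total exposure: 6 + 6.5 + 4 + 2.5 + 6 + 4.5 + 4.5 = 34 pages.
After the second batch: Gamma(275 + 227, 44 + 34) = Gamma(502, 78).
Posterior mean = α'/β' = 502/78 = 251/39.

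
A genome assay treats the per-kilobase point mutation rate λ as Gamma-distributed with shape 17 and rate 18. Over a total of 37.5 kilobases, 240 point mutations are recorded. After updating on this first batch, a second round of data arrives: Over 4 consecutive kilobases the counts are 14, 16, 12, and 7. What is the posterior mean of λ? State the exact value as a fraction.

36/7

Total count 240 over total exposure 37.5 kilobases.
After the first batch: Gamma(17 + 240, 18 + 37.5) = Gamma(257, 111/2).
Total count: 14 + 16 + 12 + 7 = 49.
Total exposure: 4 kilobases.
After the second batch: Gamma(257 + 49, 111/2 + 4) = Gamma(306, 119/2).
Posterior mean = α'/β' = 306/(119/2) = 36/7.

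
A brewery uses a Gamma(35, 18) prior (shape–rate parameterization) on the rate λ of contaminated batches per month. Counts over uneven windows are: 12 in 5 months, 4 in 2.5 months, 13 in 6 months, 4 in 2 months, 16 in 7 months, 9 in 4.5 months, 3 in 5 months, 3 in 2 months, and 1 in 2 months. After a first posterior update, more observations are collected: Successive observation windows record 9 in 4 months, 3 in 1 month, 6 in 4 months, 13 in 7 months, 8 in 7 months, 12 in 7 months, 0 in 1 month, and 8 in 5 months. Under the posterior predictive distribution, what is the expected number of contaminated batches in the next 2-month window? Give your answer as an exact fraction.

53/15

Total count: 12 + 4 + 13 + 4 + 16 + 9 + 3 + 3 + 1 = 65.
Total exposure: 5 + 2.5 + 6 + 2 + 7 + 4.5 + 5 + 2 + 2 = 36 months.
After the first batch: Gamma(35 + 65, 18 + 36) = Gamma(100, 54).
Total count: 9 + 3 + 6 + 13 + 8 + 12 + 0 + 8 = 59.
Total exposure: 4 + 1 + 4 + 7 + 7 + 7 + 1 + 5 = 36 months.
After the second batch: Gamma(100 + 59, 54 + 36) = Gamma(159, 90).
Predictive mean over a 2-month window = T·E[λ|data] = 2·159/90 = 53/15.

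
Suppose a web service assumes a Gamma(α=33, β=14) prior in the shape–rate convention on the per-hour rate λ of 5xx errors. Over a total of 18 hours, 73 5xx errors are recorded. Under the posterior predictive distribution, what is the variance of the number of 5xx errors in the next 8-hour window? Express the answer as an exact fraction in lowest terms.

Total count 73 over total exposure 18 hours.
Conjugate update: add total count to the shape and total exposure to the rate, giving Gamma(106, 32).
The posterior predictive for a window of length T is Negative Binomial with variance T·α'·(β'+T)/β'² = 8·106·40/1024 = 265/8.

265/8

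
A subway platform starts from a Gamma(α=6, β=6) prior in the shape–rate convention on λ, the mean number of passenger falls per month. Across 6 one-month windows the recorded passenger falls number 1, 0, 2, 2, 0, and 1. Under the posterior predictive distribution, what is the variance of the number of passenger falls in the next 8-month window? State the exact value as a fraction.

40/3

Total count: 1 + 0 + 2 + 2 + 0 + 1 = 6.
Total exposure: 6 months.
Posterior: α' = 6 + 6 = 12, β' = 6 + 6 = 12.
The posterior predictive for a window of length T is Negative Binomial with variance T·α'·(β'+T)/β'² = 8·12·20/144 = 40/3.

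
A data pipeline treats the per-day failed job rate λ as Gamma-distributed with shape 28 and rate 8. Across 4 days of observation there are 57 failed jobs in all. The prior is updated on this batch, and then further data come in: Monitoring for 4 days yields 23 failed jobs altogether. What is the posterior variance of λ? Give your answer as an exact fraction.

27/64

Total count 57 over total exposure 4 days.
After the first batch: Gamma(28 + 57, 8 + 4) = Gamma(85, 12).
Total count 23 over total exposure 4 days.
After the second batch: Gamma(85 + 23, 12 + 4) = Gamma(108, 16).
Posterior variance = α'/β'² = 108/256 = 27/64.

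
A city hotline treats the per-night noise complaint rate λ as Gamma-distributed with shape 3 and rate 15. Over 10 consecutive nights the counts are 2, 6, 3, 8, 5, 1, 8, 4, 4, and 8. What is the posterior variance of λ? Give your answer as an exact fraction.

Total count: 2 + 6 + 3 + 8 + 5 + 1 + 8 + 4 + 4 + 8 = 49.
Total exposure: 10 nights.
Gamma(α, β) with Poisson data over total exposure Σt gives posterior Gamma(α+Σx, β+Σt) = Gamma(52, 25).
Posterior variance = α'/β'² = 52/625.

52/625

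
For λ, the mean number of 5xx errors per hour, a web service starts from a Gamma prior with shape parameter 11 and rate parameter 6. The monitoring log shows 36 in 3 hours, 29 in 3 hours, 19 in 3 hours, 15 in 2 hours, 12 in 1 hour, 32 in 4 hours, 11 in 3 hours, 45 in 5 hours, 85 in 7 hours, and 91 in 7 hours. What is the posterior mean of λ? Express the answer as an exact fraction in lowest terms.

193/22

Total count: 36 + 29 + 19 + 15 + 12 + 32 + 11 + 45 + 85 + 91 = 375.
Total exposure: 3 + 3 + 3 + 2 + 1 + 4 + 3 + 5 + 7 + 7 = 38 hours.
Conjugate update: add total count to the shape and total exposure to the rate, giving Gamma(386, 44).
Posterior mean = α'/β' = 386/44 = 193/22.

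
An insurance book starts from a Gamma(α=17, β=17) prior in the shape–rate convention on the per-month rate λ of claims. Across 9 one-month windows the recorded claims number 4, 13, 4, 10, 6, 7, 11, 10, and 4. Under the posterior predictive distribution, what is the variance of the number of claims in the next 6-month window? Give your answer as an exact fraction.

4128/169

Total count: 4 + 13 + 4 + 10 + 6 + 7 + 11 + 10 + 4 = 69.
Total exposure: 9 months.
The Gamma prior is conjugate for the Poisson rate, so λ | data ~ Gamma(17+69, 17+9) = Gamma(86, 26).
The posterior predictive for a window of length T is Negative Binomial with variance T·α'·(β'+T)/β'² = 6·86·32/676 = 4128/169.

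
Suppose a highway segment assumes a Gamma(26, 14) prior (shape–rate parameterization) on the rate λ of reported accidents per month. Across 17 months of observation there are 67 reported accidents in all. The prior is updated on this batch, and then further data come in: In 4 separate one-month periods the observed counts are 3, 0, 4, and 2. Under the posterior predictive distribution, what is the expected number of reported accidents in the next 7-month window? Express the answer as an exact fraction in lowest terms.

102/5

Total count 67 over total exposure 17 months.
After the first batch: Gamma(26 + 67, 14 + 17) = Gamma(93, 31).
Total count: 3 + 0 + 4 + 2 = 9.
Total exposure: 4 months.
After the second batch: Gamma(93 + 9, 31 + 4) = Gamma(102, 35).
Predictive mean over a 7-month window = T·E[λ|data] = 7·102/35 = 102/5.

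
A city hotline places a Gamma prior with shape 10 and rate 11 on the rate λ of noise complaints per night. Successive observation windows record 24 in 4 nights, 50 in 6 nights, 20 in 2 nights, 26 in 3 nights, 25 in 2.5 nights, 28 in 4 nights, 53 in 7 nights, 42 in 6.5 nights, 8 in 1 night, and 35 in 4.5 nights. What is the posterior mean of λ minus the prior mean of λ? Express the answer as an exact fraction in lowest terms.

6032/1133

Total count: 24 + 50 + 20 + 26 + 25 + 28 + 53 + 42 + 8 + 35 = 311.
Total exposure: 4 + 6 + 2 + 3 + 2.5 + 4 + 7 + 6.5 + 1 + 4.5 = 40.5 nights.
The Gamma prior is conjugate for the Poisson rate, so λ | data ~ Gamma(10+311, 11+40.5) = Gamma(321, 103/2).
Posterior mean = 321/(103/2) = 642/103; prior mean = 10/11 = 10/11. Difference = 642/103 − 10/11 = 6032/1133.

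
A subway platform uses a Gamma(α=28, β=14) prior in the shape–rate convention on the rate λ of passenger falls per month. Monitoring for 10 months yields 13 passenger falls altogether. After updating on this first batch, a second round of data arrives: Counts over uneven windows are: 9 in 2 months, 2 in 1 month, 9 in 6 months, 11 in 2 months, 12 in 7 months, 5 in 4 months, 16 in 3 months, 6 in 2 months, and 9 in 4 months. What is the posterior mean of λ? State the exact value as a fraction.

24/11

Total count 13 over total exposure 10 months.
After the first batch: Gamma(28 + 13, 14 + 10) = Gamma(41, 24).
Total count: 9 + 2 + 9 + 11 + 12 + 5 + 16 + 6 + 9 = 79.
Total exposure: 2 + 1 + 6 + 2 + 7 + 4 + 3 + 2 + 4 = 31 months.
After the second batch: Gamma(41 + 79, 24 + 31) = Gamma(120, 55).
Posterior mean = α'/β' = 120/55 = 24/11.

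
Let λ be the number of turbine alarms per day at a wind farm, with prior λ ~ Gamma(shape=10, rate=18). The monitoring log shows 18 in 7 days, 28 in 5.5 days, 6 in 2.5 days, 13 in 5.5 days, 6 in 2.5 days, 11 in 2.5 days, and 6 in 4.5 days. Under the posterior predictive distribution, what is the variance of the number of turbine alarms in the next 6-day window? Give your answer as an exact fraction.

Total count: 18 + 28 + 6 + 13 + 6 + 11 + 6 = 88.
Total exposure: 7 + 5.5 + 2.5 + 5.5 + 2.5 + 2.5 + 4.5 = 30 days.
By Gamma–Poisson conjugacy, the posterior is Gamma(α + Σx, β + Σt) = Gamma(10 + 88, 18 + 30) = Gamma(98, 48).
The posterior predictive for a window of length T is Negative Binomial with variance T·α'·(β'+T)/β'² = 6·98·54/2304 = 441/32.

441/32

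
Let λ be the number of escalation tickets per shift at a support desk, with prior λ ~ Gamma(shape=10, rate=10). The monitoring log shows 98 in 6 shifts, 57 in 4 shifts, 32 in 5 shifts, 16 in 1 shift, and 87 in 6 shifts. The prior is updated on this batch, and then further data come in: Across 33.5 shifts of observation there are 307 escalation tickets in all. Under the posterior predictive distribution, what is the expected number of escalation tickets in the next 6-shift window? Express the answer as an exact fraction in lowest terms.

7284/131

Total count: 98 + 57 + 32 + 16 + 87 = 290.
Total exposure: 6 + 4 + 5 + 1 + 6 = 22 shifts.
After the first batch: Gamma(10 + 290, 10 + 22) = Gamma(300, 32).
Total count 307 over total exposure 33.5 shifts.
After the second batch: Gamma(300 + 307, 32 + 33.5) = Gamma(607, 131/2).
Predictive mean over a 6-shift window = T·E[λ|data] = 6·607/(131/2) = 7284/131.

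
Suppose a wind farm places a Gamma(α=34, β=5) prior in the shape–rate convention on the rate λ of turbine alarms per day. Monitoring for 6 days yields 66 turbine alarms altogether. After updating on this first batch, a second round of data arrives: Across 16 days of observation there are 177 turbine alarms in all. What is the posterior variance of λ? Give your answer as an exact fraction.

Total count 66 over total exposure 6 days.
After the first batch: Gamma(34 + 66, 5 + 6) = Gamma(100, 11).
Total count 177 over total exposure 16 days.
After the second batch: Gamma(100 + 177, 11 + 16) = Gamma(277, 27).
Posterior variance = α'/β'² = 277/729.

277/729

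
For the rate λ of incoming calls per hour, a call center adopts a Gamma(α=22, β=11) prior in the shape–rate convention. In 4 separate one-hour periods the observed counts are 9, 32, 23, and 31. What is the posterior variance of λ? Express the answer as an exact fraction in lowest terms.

13/25

Total count: 9 + 32 + 23 + 31 = 95.
Total exposure: 4 hours.
Gamma(α, β) with Poisson data over total exposure Σt gives posterior Gamma(α+Σx, β+Σt) = Gamma(117, 15).
Posterior variance = α'/β'² = 117/225 = 13/25.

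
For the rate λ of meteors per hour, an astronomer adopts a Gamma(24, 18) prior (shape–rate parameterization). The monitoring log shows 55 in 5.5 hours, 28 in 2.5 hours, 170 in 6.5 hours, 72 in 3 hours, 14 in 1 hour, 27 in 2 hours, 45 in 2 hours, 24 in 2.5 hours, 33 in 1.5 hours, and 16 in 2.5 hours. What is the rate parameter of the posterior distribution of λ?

47

Total count: 55 + 28 + 170 + 72 + 14 + 27 + 45 + 24 + 33 + 16 = 484.
Total exposure: 5.5 + 2.5 + 6.5 + 3 + 1 + 2 + 2 + 2.5 + 1.5 + 2.5 = 29 hours.
Posterior: α' = 24 + 484 = 508, β' = 18 + 29 = 47.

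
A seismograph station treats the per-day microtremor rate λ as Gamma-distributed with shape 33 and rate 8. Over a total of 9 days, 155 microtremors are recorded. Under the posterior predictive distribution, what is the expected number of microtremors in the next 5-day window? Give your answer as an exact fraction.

Total count 155 over total exposure 9 days.
By Gamma–Poisson conjugacy, the posterior is Gamma(α + Σx, β + Σt) = Gamma(33 + 155, 8 + 9) = Gamma(188, 17).
Predictive mean over a 5-day window = T·E[λ|data] = 5·188/17 = 940/17.

940/17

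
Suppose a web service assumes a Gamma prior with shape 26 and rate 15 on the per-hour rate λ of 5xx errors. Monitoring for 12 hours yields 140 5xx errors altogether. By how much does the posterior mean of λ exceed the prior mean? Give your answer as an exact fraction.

596/135

Total count 140 over total exposure 12 hours.
By Gamma–Poisson conjugacy, the posterior is Gamma(α + Σx, β + Σt) = Gamma(26 + 140, 15 + 12) = Gamma(166, 27).
Posterior mean = 166/27 = 166/27; prior mean = 26/15 = 26/15. Difference = 166/27 − 26/15 = 596/135.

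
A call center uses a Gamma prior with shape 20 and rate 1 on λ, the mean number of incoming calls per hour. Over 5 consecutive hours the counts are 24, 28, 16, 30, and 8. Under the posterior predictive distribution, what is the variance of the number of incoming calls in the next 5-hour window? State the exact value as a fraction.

Total count: 24 + 28 + 16 + 30 + 8 = 106.
Total exposure: 5 hours.
Gamma(α, β) with Poisson data over total exposure Σt gives posterior Gamma(α+Σx, β+Σt) = Gamma(126, 6).
The posterior predictive for a window of length T is Negative Binomial with variance T·α'·(β'+T)/β'² = 5·126·11/36 = 385/2.

385/2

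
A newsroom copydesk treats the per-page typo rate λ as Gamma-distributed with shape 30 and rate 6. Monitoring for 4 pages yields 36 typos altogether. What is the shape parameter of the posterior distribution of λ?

Total count 36 over total exposure 4 pages.
Gamma(α, β) with Poisson data over total exposure Σt gives posterior Gamma(α+Σx, β+Σt) = Gamma(66, 10).

66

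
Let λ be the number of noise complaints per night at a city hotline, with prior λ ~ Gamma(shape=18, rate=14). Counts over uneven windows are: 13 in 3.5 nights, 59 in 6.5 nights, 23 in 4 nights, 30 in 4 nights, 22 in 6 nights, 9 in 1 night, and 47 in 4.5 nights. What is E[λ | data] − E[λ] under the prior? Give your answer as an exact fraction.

Total count: 13 + 59 + 23 + 30 + 22 + 9 + 47 = 203.
Total exposure: 3.5 + 6.5 + 4 + 4 + 6 + 1 + 4.5 = 29.5 nights.
The Gamma prior is conjugate for the Poisson rate, so λ | data ~ Gamma(18+203, 14+29.5) = Gamma(221, 87/2).
Posterior mean = 221/(87/2) = 442/87; prior mean = 18/14 = 9/7. Difference = 442/87 − 9/7 = 2311/609.

2311/609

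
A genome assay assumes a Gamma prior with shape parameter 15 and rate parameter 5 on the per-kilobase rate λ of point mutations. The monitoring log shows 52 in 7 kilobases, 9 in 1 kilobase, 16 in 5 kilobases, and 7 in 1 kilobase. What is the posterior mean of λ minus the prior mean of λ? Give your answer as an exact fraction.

42/19

Total count: 52 + 9 + 16 + 7 = 84.
Total exposure: 7 + 1 + 5 + 1 = 14 kilobases.
By Gamma–Poisson conjugacy, the posterior is Gamma(α + Σx, β + Σt) = Gamma(15 + 84, 5 + 14) = Gamma(99, 19).
Posterior mean = 99/19 = 99/19; prior mean = 15/5 = 3. Difference = 99/19 − 3 = 42/19.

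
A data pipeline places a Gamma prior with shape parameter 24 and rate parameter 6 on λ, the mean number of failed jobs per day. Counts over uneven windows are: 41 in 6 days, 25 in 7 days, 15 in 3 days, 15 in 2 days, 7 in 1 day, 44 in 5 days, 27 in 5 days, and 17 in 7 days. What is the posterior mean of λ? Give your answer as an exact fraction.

Total count: 41 + 25 + 15 + 15 + 7 + 44 + 27 + 17 = 191.
Total exposure: 6 + 7 + 3 + 2 + 1 + 5 + 5 + 7 = 36 days.
By Gamma–Poisson conjugacy, the posterior is Gamma(α + Σx, β + Σt) = Gamma(24 + 191, 6 + 36) = Gamma(215, 42).
Posterior mean = α'/β' = 215/42.

215/42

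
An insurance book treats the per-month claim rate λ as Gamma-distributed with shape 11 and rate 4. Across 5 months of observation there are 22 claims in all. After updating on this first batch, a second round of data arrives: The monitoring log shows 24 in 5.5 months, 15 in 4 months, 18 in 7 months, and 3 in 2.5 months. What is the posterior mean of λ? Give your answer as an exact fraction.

93/28

Total count 22 over total exposure 5 months.
After the first batch: Gamma(11 + 22, 4 + 5) = Gamma(33, 9).
Total count: 24 + 15 + 18 + 3 = 60.
Total exposure: 5.5 + 4 + 7 + 2.5 = 19 months.
After the second batch: Gamma(33 + 60, 9 + 19) = Gamma(93, 28).
Posterior mean = α'/β' = 93/28.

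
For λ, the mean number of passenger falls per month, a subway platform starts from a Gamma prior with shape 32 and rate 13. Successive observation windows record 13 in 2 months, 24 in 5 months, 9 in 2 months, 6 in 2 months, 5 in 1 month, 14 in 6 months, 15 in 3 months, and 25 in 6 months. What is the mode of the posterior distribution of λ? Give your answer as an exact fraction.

Total count: 13 + 24 + 9 + 6 + 5 + 14 + 15 + 25 = 111.
Total exposure: 2 + 5 + 2 + 2 + 1 + 6 + 3 + 6 = 27 months.
Conjugate update: add total count to the shape and total exposure to the rate, giving Gamma(143, 40).
Posterior mode = (α'−1)/β' = 142/40 = 71/20.

71/20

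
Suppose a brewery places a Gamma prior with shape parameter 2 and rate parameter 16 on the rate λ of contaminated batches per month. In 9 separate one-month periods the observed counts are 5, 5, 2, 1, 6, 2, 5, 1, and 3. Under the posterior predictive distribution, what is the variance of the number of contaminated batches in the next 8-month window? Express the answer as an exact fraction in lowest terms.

8448/625

Total count: 5 + 5 + 2 + 1 + 6 + 2 + 5 + 1 + 3 = 30.
Total exposure: 9 months.
Posterior: α' = 2 + 30 = 32, β' = 16 + 9 = 25.
The posterior predictive for a window of length T is Negative Binomial with variance T·α'·(β'+T)/β'² = 8·32·33/625 = 8448/625.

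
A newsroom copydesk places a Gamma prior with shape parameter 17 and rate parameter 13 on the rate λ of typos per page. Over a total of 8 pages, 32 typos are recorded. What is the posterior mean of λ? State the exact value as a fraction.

Total count 32 over total exposure 8 pages.
The Gamma prior is conjugate for the Poisson rate, so λ | data ~ Gamma(17+32, 13+8) = Gamma(49, 21).
Posterior mean = α'/β' = 49/21 = 7/3.

7/3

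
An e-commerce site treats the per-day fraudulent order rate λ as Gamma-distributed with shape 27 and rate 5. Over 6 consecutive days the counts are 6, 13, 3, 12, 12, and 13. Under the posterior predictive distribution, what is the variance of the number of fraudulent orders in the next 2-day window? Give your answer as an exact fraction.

Total count: 6 + 13 + 3 + 12 + 12 + 13 = 59.
Total exposure: 6 days.
The Gamma prior is conjugate for the Poisson rate, so λ | data ~ Gamma(27+59, 5+6) = Gamma(86, 11).
The posterior predictive for a window of length T is Negative Binomial with variance T·α'·(β'+T)/β'² = 2·86·13/121 = 2236/121.

2236/121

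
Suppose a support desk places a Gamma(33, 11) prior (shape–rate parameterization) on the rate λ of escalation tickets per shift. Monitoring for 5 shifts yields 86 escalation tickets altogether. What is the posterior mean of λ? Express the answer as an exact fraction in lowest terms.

Total count 86 over total exposure 5 shifts.
Posterior: α' = 33 + 86 = 119, β' = 11 + 5 = 16.
Posterior mean = α'/β' = 119/16.

119/16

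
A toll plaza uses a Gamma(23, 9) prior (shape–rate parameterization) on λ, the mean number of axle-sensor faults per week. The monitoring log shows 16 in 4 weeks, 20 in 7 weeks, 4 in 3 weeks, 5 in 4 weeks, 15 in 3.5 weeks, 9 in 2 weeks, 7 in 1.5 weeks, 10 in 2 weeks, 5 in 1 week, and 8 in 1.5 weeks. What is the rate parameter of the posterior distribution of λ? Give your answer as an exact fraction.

77/2

Total count: 16 + 20 + 4 + 5 + 15 + 9 + 7 + 10 + 5 + 8 = 99.
Total exposure: 4 + 7 + 3 + 4 + 3.5 + 2 + 1.5 + 2 + 1 + 1.5 = 29.5 weeks.
The Gamma prior is conjugate for the Poisson rate, so λ | data ~ Gamma(23+99, 9+29.5) = Gamma(122, 77/2).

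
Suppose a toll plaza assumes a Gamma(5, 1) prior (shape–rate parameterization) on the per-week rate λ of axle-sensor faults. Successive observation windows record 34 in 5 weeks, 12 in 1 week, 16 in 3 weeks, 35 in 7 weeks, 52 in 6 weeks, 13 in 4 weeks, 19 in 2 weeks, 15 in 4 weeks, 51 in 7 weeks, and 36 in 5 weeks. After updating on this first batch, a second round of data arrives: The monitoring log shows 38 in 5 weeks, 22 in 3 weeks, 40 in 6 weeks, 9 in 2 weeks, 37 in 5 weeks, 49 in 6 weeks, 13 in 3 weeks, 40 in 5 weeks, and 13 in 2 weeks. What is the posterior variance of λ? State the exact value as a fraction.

549/6724

Total count: 34 + 12 + 16 + 35 + 52 + 13 + 19 + 15 + 51 + 36 = 283.
Total exposure: 5 + 1 + 3 + 7 + 6 + 4 + 2 + 4 + 7 + 5 = 44 weeks.
After the first batch: Gamma(5 + 283, 1 + 44) = Gamma(288, 45).
Total count: 38 + 22 + 40 + 9 + 37 + 49 + 13 + 40 + 13 = 261.
Total exposure: 5 + 3 + 6 + 2 + 5 + 6 + 3 + 5 + 2 = 37 weeks.
After the second batch: Gamma(288 + 261, 45 + 37) = Gamma(549, 82).
Posterior variance = α'/β'² = 549/6724.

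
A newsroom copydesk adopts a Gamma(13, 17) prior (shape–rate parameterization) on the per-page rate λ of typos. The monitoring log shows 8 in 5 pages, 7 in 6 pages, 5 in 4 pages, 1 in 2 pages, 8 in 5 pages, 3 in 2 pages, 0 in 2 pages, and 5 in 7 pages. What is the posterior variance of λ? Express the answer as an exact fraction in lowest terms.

1/50

Total count: 8 + 7 + 5 + 1 + 8 + 3 + 0 + 5 = 37.
Total exposure: 5 + 6 + 4 + 2 + 5 + 2 + 2 + 7 = 33 pages.
The Gamma prior is conjugate for the Poisson rate, so λ | data ~ Gamma(13+37, 17+33) = Gamma(50, 50).
Posterior variance = α'/β'² = 50/2500 = 1/50.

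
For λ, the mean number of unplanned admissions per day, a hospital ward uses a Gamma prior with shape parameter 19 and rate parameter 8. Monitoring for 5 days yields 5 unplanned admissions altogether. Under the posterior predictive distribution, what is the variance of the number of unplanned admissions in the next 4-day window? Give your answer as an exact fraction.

Total count 5 over total exposure 5 days.
Posterior: α' = 19 + 5 = 24, β' = 8 + 5 = 13.
The posterior predictive for a window of length T is Negative Binomial with variance T·α'·(β'+T)/β'² = 4·24·17/169 = 1632/169.

1632/169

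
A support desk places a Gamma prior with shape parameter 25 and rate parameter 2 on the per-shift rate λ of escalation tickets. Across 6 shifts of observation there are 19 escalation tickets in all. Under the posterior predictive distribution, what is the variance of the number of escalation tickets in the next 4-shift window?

Total count 19 over total exposure 6 shifts.
The Gamma prior is conjugate for the Poisson rate, so λ | data ~ Gamma(25+19, 2+6) = Gamma(44, 8).
The posterior predictive for a window of length T is Negative Binomial with variance T·α'·(β'+T)/β'² = 4·44·12/64 = 33.

33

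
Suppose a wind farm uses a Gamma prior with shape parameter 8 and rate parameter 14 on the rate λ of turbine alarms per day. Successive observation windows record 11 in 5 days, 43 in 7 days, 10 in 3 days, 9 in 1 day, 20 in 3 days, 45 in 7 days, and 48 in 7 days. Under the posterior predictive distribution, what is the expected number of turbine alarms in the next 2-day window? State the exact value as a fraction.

388/47

Total count: 11 + 43 + 10 + 9 + 20 + 45 + 48 = 186.
Total exposure: 5 + 7 + 3 + 1 + 3 + 7 + 7 = 33 days.
Conjugate update: add total count to the shape and total exposure to the rate, giving Gamma(194, 47).
Predictive mean over a 2-day window = T·E[λ|data] = 2·194/47 = 388/47.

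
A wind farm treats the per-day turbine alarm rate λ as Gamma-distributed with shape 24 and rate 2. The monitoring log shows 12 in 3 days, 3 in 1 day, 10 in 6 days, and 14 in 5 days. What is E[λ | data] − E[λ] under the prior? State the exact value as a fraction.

Total count: 12 + 3 + 10 + 14 = 39.
Total exposure: 3 + 1 + 6 + 5 = 15 days.
Gamma(α, β) with Poisson data over total exposure Σt gives posterior Gamma(α+Σx, β+Σt) = Gamma(63, 17).
Posterior mean = 63/17 = 63/17; prior mean = 24/2 = 12. Difference = 63/17 − 12 = -141/17.

-141/17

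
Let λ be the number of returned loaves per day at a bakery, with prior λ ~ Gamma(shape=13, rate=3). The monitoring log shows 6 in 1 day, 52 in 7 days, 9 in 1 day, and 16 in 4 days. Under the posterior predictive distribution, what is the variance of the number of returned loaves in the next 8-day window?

72

Total count: 6 + 52 + 9 + 16 = 83.
Total exposure: 1 + 7 + 1 + 4 = 13 days.
By Gamma–Poisson conjugacy, the posterior is Gamma(α + Σx, β + Σt) = Gamma(13 + 83, 3 + 13) = Gamma(96, 16).
The posterior predictive for a window of length T is Negative Binomial with variance T·α'·(β'+T)/β'² = 8·96·24/256 = 72.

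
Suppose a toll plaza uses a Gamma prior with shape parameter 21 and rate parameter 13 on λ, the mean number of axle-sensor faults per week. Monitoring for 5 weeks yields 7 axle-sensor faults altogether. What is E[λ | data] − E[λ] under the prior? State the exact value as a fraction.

Total count 7 over total exposure 5 weeks.
Gamma(α, β) with Poisson data over total exposure Σt gives posterior Gamma(α+Σx, β+Σt) = Gamma(28, 18).
Posterior mean = 28/18 = 14/9; prior mean = 21/13 = 21/13. Difference = 14/9 − 21/13 = -7/117.

-7/117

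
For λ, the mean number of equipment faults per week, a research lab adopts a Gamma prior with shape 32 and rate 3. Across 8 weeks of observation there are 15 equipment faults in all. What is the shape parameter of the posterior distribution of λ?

47

Total count 15 over total exposure 8 weeks.
Conjugate update: add total count to the shape and total exposure to the rate, giving Gamma(47, 11).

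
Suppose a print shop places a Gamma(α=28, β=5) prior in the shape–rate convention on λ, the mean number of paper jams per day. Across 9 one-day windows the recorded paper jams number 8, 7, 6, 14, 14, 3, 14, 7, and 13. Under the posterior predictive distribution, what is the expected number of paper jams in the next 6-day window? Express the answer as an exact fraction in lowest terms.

Total count: 8 + 7 + 6 + 14 + 14 + 3 + 14 + 7 + 13 = 86.
Total exposure: 9 days.
By Gamma–Poisson conjugacy, the posterior is Gamma(α + Σx, β + Σt) = Gamma(28 + 86, 5 + 9) = Gamma(114, 14).
Predictive mean over a 6-day window = T·E[λ|data] = 6·114/14 = 342/7.

342/7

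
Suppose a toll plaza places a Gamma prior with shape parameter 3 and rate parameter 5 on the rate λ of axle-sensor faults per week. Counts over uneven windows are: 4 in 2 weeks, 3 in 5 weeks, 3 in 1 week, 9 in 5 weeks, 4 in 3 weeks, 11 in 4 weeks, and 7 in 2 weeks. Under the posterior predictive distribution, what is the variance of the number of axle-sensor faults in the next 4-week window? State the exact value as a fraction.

5456/729

Total count: 4 + 3 + 3 + 9 + 4 + 11 + 7 = 41.
Total exposure: 2 + 5 + 1 + 5 + 3 + 4 + 2 = 22 weeks.
Conjugate update: add total count to the shape and total exposure to the rate, giving Gamma(44, 27).
The posterior predictive for a window of length T is Negative Binomial with variance T·α'·(β'+T)/β'² = 4·44·31/729 = 5456/729.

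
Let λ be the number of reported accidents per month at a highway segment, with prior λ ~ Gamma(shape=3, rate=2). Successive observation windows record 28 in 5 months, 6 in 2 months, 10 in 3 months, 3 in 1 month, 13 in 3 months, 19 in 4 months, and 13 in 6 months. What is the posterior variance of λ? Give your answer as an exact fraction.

Total count: 28 + 6 + 10 + 3 + 13 + 19 + 13 = 92.
Total exposure: 5 + 2 + 3 + 1 + 3 + 4 + 6 = 24 months.
Gamma(α, β) with Poisson data over total exposure Σt gives posterior Gamma(α+Σx, β+Σt) = Gamma(95, 26).
Posterior variance = α'/β'² = 95/676.

95/676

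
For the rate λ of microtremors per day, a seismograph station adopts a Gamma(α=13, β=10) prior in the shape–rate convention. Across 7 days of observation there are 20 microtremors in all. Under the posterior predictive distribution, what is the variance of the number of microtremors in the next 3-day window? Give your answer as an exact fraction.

Total count 20 over total exposure 7 days.
Posterior: α' = 13 + 20 = 33, β' = 10 + 7 = 17.
The posterior predictive for a window of length T is Negative Binomial with variance T·α'·(β'+T)/β'² = 3·33·20/289 = 1980/289.

1980/289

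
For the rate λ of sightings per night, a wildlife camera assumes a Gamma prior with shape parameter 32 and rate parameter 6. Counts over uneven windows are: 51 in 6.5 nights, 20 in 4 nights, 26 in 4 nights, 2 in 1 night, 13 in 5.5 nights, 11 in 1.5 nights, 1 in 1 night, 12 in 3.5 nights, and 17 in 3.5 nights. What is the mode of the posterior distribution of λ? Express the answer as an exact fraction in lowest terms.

Total count: 51 + 20 + 26 + 2 + 13 + 11 + 1 + 12 + 17 = 153.
Total exposure: 6.5 + 4 + 4 + 1 + 5.5 + 1.5 + 1 + 3.5 + 3.5 = 30.5 nights.
Conjugate update: add total count to the shape and total exposure to the rate, giving Gamma(185, 73/2).
Posterior mode = (α'−1)/β' = 184/(73/2) = 368/73.

368/73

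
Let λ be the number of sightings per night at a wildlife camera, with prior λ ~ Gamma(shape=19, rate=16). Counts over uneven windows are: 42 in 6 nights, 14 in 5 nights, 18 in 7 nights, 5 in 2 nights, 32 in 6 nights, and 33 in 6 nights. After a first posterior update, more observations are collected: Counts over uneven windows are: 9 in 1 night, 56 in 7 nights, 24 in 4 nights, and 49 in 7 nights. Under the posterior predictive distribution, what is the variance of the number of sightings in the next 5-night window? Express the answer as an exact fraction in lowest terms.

108360/4489

Total count: 42 + 14 + 18 + 5 + 32 + 33 = 144.
Total exposure: 6 + 5 + 7 + 2 + 6 + 6 = 32 nights.
After the first batch: Gamma(19 + 144, 16 + 32) = Gamma(163, 48).
Total count: 9 + 56 + 24 + 49 = 138.
Total exposure: 1 + 7 + 4 + 7 = 19 nights.
After the second batch: Gamma(163 + 138, 48 + 19) = Gamma(301, 67).
The posterior predictive for a window of length T is Negative Binomial with variance T·α'·(β'+T)/β'² = 5·301·72/4489 = 108360/4489.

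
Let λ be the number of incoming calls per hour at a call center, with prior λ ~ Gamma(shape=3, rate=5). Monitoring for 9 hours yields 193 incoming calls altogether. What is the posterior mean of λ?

14

Total count 193 over total exposure 9 hours.
The Gamma prior is conjugate for the Poisson rate, so λ | data ~ Gamma(3+193, 5+9) = Gamma(196, 14).
Posterior mean = α'/β' = 196/14 = 14.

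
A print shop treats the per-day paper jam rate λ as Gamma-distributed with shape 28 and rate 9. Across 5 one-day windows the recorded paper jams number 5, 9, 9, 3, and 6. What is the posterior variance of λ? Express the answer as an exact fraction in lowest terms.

Total count: 5 + 9 + 9 + 3 + 6 = 32.
Total exposure: 5 days.
Conjugate update: add total count to the shape and total exposure to the rate, giving Gamma(60, 14).
Posterior variance = α'/β'² = 60/196 = 15/49.

15/49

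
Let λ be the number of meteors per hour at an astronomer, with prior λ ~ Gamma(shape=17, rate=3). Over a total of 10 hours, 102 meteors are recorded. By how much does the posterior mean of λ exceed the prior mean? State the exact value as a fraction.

136/39

Total count 102 over total exposure 10 hours.
By Gamma–Poisson conjugacy, the posterior is Gamma(α + Σx, β + Σt) = Gamma(17 + 102, 3 + 10) = Gamma(119, 13).
Posterior mean = 119/13 = 119/13; prior mean = 17/3 = 17/3. Difference = 119/13 − 17/3 = 136/39.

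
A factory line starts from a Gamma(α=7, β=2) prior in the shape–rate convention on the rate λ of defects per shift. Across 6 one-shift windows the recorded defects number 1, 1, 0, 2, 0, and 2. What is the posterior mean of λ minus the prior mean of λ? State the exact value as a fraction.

-15/8

Total count: 1 + 1 + 0 + 2 + 0 + 2 = 6.
Total exposure: 6 shifts.
The Gamma prior is conjugate for the Poisson rate, so λ | data ~ Gamma(7+6, 2+6) = Gamma(13, 8).
Posterior mean = 13/8 = 13/8; prior mean = 7/2 = 7/2. Difference = 13/8 − 7/2 = -15/8.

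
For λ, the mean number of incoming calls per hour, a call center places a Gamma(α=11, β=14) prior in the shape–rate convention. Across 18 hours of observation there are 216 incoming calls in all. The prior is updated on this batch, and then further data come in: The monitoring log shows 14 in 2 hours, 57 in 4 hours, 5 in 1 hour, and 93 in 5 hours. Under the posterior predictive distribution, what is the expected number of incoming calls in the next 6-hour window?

54

Total count 216 over total exposure 18 hours.
After the first batch: Gamma(11 + 216, 14 + 18) = Gamma(227, 32).
Total count: 14 + 57 + 5 + 93 = 169.
Total exposure: 2 + 4 + 1 + 5 = 12 hours.
After the second batch: Gamma(227 + 169, 32 + 12) = Gamma(396, 44).
Predictive mean over a 6-hour window = T·E[λ|data] = 6·396/44 = 54.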